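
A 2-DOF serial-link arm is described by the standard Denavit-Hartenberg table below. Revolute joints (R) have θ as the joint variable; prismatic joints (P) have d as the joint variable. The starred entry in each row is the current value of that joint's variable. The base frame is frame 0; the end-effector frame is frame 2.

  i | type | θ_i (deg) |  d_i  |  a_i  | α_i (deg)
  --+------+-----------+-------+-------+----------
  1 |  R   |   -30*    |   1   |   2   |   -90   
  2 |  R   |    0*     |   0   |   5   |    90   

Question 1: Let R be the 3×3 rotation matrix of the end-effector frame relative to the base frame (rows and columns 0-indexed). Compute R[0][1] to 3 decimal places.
0.500

End-effector y-axis (col 1 of R) = (0.5000,0.8660,0.0000)
R[0][1] = 0.5000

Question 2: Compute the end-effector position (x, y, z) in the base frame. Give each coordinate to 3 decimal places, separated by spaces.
after link 1: o_1 = (1.7321, -1.0000, 1.0000)
after link 2: o_2 = (6.0622, -3.5000, 1.0000)

6.062 -3.500 1.000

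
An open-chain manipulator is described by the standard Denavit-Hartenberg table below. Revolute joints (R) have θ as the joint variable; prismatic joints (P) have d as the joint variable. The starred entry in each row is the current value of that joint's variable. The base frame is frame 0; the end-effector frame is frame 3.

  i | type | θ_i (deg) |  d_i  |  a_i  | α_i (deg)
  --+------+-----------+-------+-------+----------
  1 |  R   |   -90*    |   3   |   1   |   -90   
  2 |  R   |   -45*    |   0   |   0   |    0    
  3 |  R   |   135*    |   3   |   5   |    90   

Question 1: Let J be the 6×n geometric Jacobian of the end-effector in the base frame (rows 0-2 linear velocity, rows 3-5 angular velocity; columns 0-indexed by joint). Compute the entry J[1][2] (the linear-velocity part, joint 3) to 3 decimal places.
axis z_2 = (1.0000,0.0000,0.0000); lever o_n−o_2 = (3.0000,0.0000,-5.0000)
cross product → J_v[:, 2] = (-0.0000,5.0000,0.0000)
J_ω[:, 2] = z_2
entry J[1][2] = 5.0000

5.000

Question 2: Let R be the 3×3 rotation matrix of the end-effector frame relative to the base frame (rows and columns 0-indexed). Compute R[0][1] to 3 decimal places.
1.000

End-effector y-axis (col 1 of R) = (1.0000,0.0000,0.0000)
R[0][1] = 1.0000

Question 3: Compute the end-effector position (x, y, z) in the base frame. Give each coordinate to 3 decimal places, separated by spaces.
3.000 -1.000 -2.000

after link 1: o_1 = (0.0000, -1.0000, 3.0000)
after link 2: o_2 = (0.0000, -1.0000, 3.0000)
after link 3: o_3 = (3.0000, -1.0000, -2.0000)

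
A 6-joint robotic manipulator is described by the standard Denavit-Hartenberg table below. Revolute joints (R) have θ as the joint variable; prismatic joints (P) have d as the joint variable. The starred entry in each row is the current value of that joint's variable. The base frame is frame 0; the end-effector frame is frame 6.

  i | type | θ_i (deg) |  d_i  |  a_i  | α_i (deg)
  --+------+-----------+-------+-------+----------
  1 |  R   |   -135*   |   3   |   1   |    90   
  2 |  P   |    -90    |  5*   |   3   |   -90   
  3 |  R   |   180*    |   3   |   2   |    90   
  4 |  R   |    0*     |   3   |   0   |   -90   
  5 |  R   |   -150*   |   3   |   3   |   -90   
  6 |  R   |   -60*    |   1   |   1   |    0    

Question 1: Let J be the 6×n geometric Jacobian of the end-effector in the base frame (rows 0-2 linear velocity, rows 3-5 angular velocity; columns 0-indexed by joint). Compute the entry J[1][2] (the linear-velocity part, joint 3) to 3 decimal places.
axis z_2 = (-0.7071,-0.7071,0.0000); lever o_n−o_2 = (-0.8839,-8.8261,-0.5311)
cross product → J_v[:, 2] = (0.3755,-0.3755,5.6160)
J_ω[:, 2] = z_2
entry J[1][2] = -0.3755

-0.376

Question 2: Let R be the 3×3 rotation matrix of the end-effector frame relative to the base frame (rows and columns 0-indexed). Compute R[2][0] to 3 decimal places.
-0.433

End-effector x-axis (col 0 of R) = (-0.4356,-0.7891,-0.4330)
R[2][0] = -0.4330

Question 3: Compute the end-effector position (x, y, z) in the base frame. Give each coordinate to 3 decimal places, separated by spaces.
-5.127 -5.998 -0.531

after link 1: o_1 = (-0.7071, -0.7071, 3.0000)
after link 2: o_2 = (-4.2426, 2.8284, 0.0000)
after link 3: o_3 = (-6.3640, 0.7071, 2.0000)
after link 4: o_4 = (-4.2426, -1.4142, 2.0000)
after link 5: o_5 = (-5.3033, -4.5962, -0.5981)
after link 6: o_6 = (-5.1265, -5.9977, -0.5311)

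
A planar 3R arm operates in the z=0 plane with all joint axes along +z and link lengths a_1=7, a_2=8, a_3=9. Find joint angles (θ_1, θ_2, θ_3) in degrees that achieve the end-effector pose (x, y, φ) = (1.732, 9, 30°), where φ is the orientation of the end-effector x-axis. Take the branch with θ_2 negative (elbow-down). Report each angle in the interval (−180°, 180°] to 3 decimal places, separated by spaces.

wrist centre = target − a_3·(cos φ, sin φ) = (-6.0622, 4.5000)
cos θ_2 = (57.0006−7²−8²)/(2·7·8) = -0.5000; θ_2 = -119.9996° (elbow-down)
β = atan2(4.5000,-6.0622) = 143.4135°; ψ = atan2(-6.9282,3.0000) = -66.5865°
θ_1 = β − ψ = 210.0000°
θ_3 = φ − θ_1 − θ_2 = -60.0004° (wrapped to (-180°,180°])

-150.000 -120.000 -60.000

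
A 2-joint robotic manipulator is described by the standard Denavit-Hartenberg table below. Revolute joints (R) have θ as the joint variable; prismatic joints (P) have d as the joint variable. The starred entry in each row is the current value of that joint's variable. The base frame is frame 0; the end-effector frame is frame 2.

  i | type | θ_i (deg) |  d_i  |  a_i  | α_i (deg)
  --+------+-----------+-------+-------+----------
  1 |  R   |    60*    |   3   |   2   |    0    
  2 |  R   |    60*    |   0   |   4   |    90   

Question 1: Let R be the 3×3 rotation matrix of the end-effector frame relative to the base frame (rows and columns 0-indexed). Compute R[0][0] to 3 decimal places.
End-effector x-axis (col 0 of R) = (-0.5000,0.8660,0.0000)
R[0][0] = -0.5000

-0.500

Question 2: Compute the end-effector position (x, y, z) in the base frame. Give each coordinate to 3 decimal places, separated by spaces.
after link 1: o_1 = (1.0000, 1.7321, 3.0000)
after link 2: o_2 = (-1.0000, 5.1962, 3.0000)

-1.000 5.196 3.000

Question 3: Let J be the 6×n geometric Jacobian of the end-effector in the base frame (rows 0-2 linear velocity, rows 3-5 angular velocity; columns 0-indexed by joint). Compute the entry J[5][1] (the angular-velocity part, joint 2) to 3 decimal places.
axis z_1 = (0.0000,0.0000,1.0000); lever o_n−o_1 = (-2.0000,3.4641,0.0000)
cross product → J_v[:, 1] = (-3.4641,-2.0000,0.0000)
J_ω[:, 1] = z_1
entry J[5][1] = 1.0000

1.000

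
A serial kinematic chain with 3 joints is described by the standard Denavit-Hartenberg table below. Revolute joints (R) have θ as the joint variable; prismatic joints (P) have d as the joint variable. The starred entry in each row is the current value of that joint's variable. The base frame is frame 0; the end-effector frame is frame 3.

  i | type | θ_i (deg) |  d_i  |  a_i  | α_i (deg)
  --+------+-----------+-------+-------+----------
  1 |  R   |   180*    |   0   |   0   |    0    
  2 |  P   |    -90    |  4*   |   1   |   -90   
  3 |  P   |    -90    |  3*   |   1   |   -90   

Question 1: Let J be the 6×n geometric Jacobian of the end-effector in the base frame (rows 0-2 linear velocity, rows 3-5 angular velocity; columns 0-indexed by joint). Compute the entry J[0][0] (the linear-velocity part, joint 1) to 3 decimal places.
axis z_0 = ẑ; lever o_n−o_0 = (-3.0000,1.0000,5.0000)
cross product → J_v[:, 0] = (-1.0000,-3.0000,0.0000)
J_ω[:, 0] = z_0
entry J[0][0] = -1.0000

-1.000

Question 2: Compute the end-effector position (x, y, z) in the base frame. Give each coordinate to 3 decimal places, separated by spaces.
-3.000 1.000 5.000

after link 1: o_1 = (0.0000, 0.0000, 0.0000)
after link 2: o_2 = (0.0000, 1.0000, 4.0000)
after link 3: o_3 = (-3.0000, 1.0000, 5.0000)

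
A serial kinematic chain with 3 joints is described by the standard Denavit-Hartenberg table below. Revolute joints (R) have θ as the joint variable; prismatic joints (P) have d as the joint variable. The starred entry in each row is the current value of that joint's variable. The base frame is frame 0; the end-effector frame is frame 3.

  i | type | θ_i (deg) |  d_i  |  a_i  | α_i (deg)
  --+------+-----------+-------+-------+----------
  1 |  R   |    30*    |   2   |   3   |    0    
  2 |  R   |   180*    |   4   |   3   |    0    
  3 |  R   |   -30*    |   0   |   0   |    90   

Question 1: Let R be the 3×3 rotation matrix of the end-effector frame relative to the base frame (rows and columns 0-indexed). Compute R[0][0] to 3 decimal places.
-1.000

End-effector x-axis (col 0 of R) = (-1.0000,0.0000,0.0000)
R[0][0] = -1.0000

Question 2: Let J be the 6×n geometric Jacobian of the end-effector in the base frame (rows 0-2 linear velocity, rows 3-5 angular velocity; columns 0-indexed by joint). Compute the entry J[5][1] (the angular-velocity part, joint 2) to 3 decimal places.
axis z_1 = (0.0000,0.0000,1.0000); lever o_n−o_1 = (-2.5981,-1.5000,4.0000)
cross product → J_v[:, 1] = (1.5000,-2.5981,0.0000)
J_ω[:, 1] = z_1
entry J[5][1] = 1.0000

1.000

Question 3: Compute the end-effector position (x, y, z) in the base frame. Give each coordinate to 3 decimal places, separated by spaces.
after link 1: o_1 = (2.5981, 1.5000, 2.0000)
after link 2: o_2 = (-0.0000, 0.0000, 6.0000)
after link 3: o_3 = (-0.0000, 0.0000, 6.0000)

-0.000 0.000 6.000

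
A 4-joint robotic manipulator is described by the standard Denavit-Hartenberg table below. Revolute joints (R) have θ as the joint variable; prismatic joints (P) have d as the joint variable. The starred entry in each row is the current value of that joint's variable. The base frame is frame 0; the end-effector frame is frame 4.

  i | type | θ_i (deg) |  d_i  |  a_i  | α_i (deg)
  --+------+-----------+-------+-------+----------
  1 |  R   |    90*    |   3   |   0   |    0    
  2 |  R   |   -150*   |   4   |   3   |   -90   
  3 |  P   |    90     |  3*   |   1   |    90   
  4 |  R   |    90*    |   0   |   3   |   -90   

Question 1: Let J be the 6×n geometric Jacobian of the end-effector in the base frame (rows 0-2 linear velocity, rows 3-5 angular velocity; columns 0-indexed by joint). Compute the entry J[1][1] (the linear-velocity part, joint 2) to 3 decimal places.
axis z_1 = (0.0000,0.0000,1.0000); lever o_n−o_1 = (6.6962,0.4019,3.0000)
cross product → J_v[:, 1] = (-0.4019,6.6962,0.0000)
J_ω[:, 1] = z_1
entry J[1][1] = 6.6962

6.696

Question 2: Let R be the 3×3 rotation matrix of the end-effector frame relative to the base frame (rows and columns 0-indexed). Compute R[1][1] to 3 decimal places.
0.866

End-effector y-axis (col 1 of R) = (-0.5000,0.8660,0.0000)
R[1][1] = 0.8660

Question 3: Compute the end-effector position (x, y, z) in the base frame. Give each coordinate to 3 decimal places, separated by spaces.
after link 1: o_1 = (0.0000, 0.0000, 3.0000)
after link 2: o_2 = (1.5000, -2.5981, 7.0000)
after link 3: o_3 = (4.0981, -1.0981, 6.0000)
after link 4: o_4 = (6.6962, 0.4019, 6.0000)

6.696 0.402 6.000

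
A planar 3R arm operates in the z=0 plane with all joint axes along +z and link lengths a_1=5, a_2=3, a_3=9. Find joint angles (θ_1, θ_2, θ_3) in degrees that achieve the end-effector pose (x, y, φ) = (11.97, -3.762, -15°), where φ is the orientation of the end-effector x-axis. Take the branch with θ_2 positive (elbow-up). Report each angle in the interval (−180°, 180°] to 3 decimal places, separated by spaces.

wrist centre = target − a_3·(cos φ, sin φ) = (3.2767, -1.4326)
cos θ_2 = (12.7890−5²−3²)/(2·5·3) = -0.7070; θ_2 = 134.9941° (elbow-up)
β = atan2(-1.4326,3.2767) = -23.6160°; ψ = atan2(2.1215,2.8789) = 36.3875°
θ_1 = β − ψ = -60.0035°
θ_3 = φ − θ_1 − θ_2 = -89.9906° (wrapped to (-180°,180°])

-60.003 134.994 -89.991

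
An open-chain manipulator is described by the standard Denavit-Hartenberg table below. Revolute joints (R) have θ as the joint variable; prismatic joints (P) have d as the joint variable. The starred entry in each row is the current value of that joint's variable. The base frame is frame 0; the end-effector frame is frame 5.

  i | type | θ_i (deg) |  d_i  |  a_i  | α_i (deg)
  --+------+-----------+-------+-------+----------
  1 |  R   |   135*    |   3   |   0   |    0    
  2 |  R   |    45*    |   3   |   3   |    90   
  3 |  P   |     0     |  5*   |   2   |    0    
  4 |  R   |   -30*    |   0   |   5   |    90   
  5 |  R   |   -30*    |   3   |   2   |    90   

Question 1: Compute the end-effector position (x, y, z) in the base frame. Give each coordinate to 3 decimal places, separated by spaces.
-9.330 4.000 0.036

after link 1: o_1 = (0.0000, 0.0000, 3.0000)
after link 2: o_2 = (-3.0000, 0.0000, 6.0000)
after link 3: o_3 = (-5.0000, 5.0000, 6.0000)
after link 4: o_4 = (-9.3301, 5.0000, 3.5000)
after link 5: o_5 = (-9.3301, 4.0000, 0.0359)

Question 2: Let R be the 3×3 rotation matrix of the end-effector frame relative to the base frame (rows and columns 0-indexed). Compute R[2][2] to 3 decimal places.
0.250

End-effector z-axis (col 2 of R) = (0.4330,-0.8660,0.2500)
R[2][2] = 0.2500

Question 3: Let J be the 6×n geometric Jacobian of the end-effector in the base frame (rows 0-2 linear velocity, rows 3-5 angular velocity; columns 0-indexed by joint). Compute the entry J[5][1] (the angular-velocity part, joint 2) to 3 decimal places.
axis z_1 = (0.0000,0.0000,1.0000); lever o_n−o_1 = (-9.3301,4.0000,-2.9641)
cross product → J_v[:, 1] = (-4.0000,-9.3301,0.0000)
J_ω[:, 1] = z_1
entry J[5][1] = 1.0000

1.000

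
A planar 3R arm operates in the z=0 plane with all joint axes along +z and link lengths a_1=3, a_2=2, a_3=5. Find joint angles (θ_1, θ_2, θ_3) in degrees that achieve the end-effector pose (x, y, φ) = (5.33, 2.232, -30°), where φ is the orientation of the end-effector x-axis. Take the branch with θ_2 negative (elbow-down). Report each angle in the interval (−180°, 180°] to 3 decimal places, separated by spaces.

wrist centre = target − a_3·(cos φ, sin φ) = (0.9999, 4.7320)
cos θ_2 = (23.3916−3²−2²)/(2·3·2) = 0.8660; θ_2 = -30.0070° (elbow-down)
β = atan2(4.7320,0.9999) = 78.0689°; ψ = atan2(-1.0002,4.7319) = -11.9352°
θ_1 = β − ψ = 90.0041°
θ_3 = φ − θ_1 − θ_2 = -89.9971° (wrapped to (-180°,180°])

90.004 -30.007 -89.997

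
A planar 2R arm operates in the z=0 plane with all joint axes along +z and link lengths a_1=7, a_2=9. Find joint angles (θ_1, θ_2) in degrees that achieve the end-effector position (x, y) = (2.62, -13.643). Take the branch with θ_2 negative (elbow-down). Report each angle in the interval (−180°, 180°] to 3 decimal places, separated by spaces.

-45.000 -60.002

cos θ_2 = (192.9958−7²−9²)/(2·7·9) = 0.5000; θ_2 = -60.0022° (elbow-down)
β = atan2(-13.6430,2.6200) = -79.1293°; ψ = atan2(-7.7944,11.4997) = -34.1291°
θ_1 = β − ψ = -45.0002°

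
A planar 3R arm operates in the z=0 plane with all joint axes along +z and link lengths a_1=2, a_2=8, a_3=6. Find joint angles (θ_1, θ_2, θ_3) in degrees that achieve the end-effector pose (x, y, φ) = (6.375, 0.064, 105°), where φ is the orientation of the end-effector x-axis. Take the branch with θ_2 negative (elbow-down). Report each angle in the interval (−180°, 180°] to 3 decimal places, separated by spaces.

-11.702 -30.037 146.739

wrist centre = target − a_3·(cos φ, sin φ) = (7.9279, -5.7316)
cos θ_2 = (95.7025−2²−8²)/(2·2·8) = 0.8657; θ_2 = -30.0367° (elbow-down)
β = atan2(-5.7316,7.9279) = -35.8654°; ψ = atan2(-4.0044,8.9256) = -24.1631°
θ_1 = β − ψ = -11.7022°
θ_3 = φ − θ_1 − θ_2 = 146.7390° (wrapped to (-180°,180°])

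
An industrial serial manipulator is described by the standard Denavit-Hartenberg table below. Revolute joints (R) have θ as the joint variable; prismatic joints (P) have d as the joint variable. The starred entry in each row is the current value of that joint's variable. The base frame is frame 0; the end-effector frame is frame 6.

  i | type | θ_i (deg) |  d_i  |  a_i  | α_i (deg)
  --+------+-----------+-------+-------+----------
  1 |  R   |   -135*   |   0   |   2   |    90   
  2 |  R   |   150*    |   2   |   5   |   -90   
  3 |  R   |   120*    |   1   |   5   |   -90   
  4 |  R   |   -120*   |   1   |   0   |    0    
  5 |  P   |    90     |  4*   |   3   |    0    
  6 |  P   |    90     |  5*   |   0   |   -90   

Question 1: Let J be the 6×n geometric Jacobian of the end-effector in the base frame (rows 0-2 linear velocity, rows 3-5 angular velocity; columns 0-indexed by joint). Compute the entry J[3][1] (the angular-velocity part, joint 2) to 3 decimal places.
axis z_1 = (-0.7071,0.7071,0.0000); lever o_n−o_1 = (-3.9809,-3.3871,-5.8947)
cross product → J_v[:, 1] = (-4.1682,-4.1682,5.2099)
J_ω[:, 1] = z_1
entry J[3][1] = -0.7071

-0.707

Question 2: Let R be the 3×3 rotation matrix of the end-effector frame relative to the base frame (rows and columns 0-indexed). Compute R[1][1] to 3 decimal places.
End-effector y-axis (col 1 of R) = (0.8839,0.1768,0.4330)
R[1][1] = 0.1768

0.177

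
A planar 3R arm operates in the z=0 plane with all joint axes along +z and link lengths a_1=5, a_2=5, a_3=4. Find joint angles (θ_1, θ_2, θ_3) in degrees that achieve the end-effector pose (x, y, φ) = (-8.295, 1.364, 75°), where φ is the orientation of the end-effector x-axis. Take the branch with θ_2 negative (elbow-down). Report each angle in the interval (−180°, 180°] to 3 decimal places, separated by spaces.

wrist centre = target − a_3·(cos φ, sin φ) = (-9.3303, -2.4997)
cos θ_2 = (93.3026−5²−5²)/(2·5·5) = 0.8661; θ_2 = -29.9970° (elbow-down)
β = atan2(-2.4997,-9.3303) = -165.0019°; ψ = atan2(-2.4998,9.3303) = -14.9985°
θ_1 = β − ψ = -150.0034°
θ_3 = φ − θ_1 − θ_2 = -104.9996° (wrapped to (-180°,180°])

-150.003 -29.997 -105.000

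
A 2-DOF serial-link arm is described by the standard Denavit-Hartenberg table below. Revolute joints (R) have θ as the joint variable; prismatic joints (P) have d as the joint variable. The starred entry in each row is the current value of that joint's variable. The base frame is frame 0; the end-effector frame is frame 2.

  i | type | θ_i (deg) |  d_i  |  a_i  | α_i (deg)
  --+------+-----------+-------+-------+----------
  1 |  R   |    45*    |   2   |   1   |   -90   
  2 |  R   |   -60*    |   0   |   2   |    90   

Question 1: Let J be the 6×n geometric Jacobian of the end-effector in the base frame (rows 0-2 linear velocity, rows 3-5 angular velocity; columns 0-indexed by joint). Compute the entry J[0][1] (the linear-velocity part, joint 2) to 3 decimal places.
1.225

axis z_1 = (-0.7071,0.7071,0.0000); lever o_n−o_1 = (0.7071,0.7071,1.7321)
cross product → J_v[:, 1] = (1.2247,1.2247,-1.0000)
J_ω[:, 1] = z_1
entry J[0][1] = 1.2247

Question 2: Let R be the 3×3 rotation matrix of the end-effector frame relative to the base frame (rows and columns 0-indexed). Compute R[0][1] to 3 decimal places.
-0.707

End-effector y-axis (col 1 of R) = (-0.7071,0.7071,0.0000)
R[0][1] = -0.7071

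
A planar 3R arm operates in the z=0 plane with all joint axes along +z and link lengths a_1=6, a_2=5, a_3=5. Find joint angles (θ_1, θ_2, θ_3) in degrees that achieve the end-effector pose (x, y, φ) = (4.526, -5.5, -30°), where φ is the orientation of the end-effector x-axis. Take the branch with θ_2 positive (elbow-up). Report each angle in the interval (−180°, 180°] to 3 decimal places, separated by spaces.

wrist centre = target − a_3·(cos φ, sin φ) = (0.1959, -3.0000)
cos θ_2 = (9.0384−6²−5²)/(2·6·5) = -0.8660; θ_2 = 150.0002° (elbow-up)
β = atan2(-3.0000,0.1959) = -86.2644°; ψ = atan2(2.5000,1.6699) = 56.2591°
θ_1 = β − ψ = -142.5235°
θ_3 = φ − θ_1 − θ_2 = -37.4767° (wrapped to (-180°,180°])

-142.523 150.000 -37.477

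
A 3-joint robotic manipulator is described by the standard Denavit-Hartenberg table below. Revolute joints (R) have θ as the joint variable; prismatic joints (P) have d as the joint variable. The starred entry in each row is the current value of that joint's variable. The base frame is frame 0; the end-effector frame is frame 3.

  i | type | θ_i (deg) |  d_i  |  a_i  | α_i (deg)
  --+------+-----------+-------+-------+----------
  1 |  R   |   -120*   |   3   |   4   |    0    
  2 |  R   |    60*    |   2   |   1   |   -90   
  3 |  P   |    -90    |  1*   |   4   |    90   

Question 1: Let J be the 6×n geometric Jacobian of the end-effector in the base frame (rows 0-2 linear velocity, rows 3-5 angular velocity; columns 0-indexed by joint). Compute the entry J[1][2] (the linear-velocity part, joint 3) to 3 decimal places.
prismatic axis z_2 = (0.8660,0.5000,0.0000)
J_v[:, 2] = z_2; J_ω[:, 2] = (0,0,0)
entry J[1][2] = 0.5000

0.500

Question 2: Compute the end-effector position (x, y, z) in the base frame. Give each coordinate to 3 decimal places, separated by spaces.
-0.634 -3.830 9.000

after link 1: o_1 = (-2.0000, -3.4641, 3.0000)
after link 2: o_2 = (-1.5000, -4.3301, 5.0000)
after link 3: o_3 = (-0.6340, -3.8301, 9.0000)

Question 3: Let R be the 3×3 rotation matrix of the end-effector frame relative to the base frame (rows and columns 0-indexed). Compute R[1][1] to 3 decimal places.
End-effector y-axis (col 1 of R) = (0.8660,0.5000,0.0000)
R[1][1] = 0.5000

0.500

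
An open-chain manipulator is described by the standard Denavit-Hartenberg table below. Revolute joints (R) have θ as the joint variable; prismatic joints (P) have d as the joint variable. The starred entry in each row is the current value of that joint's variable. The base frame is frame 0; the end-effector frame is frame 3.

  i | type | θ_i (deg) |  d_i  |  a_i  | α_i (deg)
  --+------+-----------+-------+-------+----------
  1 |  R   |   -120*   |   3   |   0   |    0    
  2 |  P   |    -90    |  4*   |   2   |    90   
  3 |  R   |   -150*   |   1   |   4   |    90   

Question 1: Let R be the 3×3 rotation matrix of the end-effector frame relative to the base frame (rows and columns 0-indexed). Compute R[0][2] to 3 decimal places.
0.433

End-effector z-axis (col 2 of R) = (0.4330,-0.2500,0.8660)
R[0][2] = 0.4330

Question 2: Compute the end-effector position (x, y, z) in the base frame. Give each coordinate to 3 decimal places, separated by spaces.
after link 1: o_1 = (0.0000, 0.0000, 3.0000)
after link 2: o_2 = (-1.7321, 1.0000, 7.0000)
after link 3: o_3 = (1.7679, 0.1340, 5.0000)

1.768 0.134 5.000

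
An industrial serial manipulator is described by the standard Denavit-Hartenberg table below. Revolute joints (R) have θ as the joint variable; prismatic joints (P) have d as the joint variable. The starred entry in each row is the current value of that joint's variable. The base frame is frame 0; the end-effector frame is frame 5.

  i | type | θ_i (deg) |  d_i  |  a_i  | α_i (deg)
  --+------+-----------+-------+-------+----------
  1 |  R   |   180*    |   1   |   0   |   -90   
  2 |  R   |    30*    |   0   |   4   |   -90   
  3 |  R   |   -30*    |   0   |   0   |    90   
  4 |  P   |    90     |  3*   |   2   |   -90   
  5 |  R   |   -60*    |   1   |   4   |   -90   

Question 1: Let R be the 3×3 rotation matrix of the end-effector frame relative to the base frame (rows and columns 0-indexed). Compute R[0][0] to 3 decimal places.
0.625

End-effector x-axis (col 0 of R) = (0.6250,-0.7500,-0.2165)
R[0][0] = 0.6250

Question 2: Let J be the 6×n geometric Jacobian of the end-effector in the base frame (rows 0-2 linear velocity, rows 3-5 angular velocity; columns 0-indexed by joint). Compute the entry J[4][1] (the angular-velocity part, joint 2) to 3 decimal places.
axis z_1 = (-0.0000,-1.0000,0.0000); lever o_n−o_1 = (2.0849,-5.0981,-3.4151)
cross product → J_v[:, 1] = (3.4151,-0.0000,2.0849)
J_ω[:, 1] = z_1
entry J[4][1] = -1.0000

-1.000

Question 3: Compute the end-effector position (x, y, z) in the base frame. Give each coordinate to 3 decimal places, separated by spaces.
after link 1: o_1 = (0.0000, 0.0000, 1.0000)
after link 2: o_2 = (-3.4641, 0.0000, -1.0000)
after link 3: o_3 = (-3.4641, 0.0000, -1.0000)
after link 4: o_4 = (-1.1651, -2.5981, -1.9821)
after link 5: o_5 = (2.0849, -5.0981, -2.4151)

2.085 -5.098 -2.415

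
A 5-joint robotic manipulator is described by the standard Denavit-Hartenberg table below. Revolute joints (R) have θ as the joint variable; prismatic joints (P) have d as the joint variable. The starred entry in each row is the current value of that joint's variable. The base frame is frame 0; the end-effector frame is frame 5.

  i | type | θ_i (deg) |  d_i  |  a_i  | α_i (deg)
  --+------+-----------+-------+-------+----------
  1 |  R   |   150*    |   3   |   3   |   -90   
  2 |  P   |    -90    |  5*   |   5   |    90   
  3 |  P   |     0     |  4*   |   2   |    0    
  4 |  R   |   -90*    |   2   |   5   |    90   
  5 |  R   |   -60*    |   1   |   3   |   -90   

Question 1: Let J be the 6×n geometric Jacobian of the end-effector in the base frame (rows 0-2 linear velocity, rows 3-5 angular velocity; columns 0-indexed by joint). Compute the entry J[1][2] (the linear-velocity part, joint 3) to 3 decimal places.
-0.500

prismatic axis z_2 = (0.8660,-0.5000,0.0000)
J_v[:, 2] = z_2; J_ω[:, 2] = (0,0,0)
entry J[1][2] = -0.5000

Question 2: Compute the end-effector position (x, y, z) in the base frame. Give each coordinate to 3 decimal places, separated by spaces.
1.098 1.098 9.000

after link 1: o_1 = (-2.5981, 1.5000, 3.0000)
after link 2: o_2 = (-5.0981, -2.8301, 8.0000)
after link 3: o_3 = (-1.6340, -4.8301, 10.0000)
after link 4: o_4 = (2.5981, -1.5000, 10.0000)
after link 5: o_5 = (1.0981, 1.0981, 9.0000)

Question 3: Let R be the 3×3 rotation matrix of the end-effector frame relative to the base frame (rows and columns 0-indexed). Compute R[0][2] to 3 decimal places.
End-effector z-axis (col 2 of R) = (0.8660,0.5000,0.0000)
R[0][2] = 0.8660

0.866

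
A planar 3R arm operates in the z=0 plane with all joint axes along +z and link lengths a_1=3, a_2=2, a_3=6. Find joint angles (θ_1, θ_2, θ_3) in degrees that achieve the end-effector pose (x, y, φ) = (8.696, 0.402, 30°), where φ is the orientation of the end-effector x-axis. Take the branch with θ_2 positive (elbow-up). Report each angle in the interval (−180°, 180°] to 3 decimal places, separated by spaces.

-60.003 60.008 29.995

wrist centre = target − a_3·(cos φ, sin φ) = (3.4998, -2.5980)
cos θ_2 = (18.9985−3²−2²)/(2·3·2) = 0.4999; θ_2 = 60.0081° (elbow-up)
β = atan2(-2.5980,3.4998) = -36.5872°; ψ = atan2(1.7322,3.9998) = 23.4162°
θ_1 = β − ψ = -60.0034°
θ_3 = φ − θ_1 − θ_2 = 29.9953° (wrapped to (-180°,180°])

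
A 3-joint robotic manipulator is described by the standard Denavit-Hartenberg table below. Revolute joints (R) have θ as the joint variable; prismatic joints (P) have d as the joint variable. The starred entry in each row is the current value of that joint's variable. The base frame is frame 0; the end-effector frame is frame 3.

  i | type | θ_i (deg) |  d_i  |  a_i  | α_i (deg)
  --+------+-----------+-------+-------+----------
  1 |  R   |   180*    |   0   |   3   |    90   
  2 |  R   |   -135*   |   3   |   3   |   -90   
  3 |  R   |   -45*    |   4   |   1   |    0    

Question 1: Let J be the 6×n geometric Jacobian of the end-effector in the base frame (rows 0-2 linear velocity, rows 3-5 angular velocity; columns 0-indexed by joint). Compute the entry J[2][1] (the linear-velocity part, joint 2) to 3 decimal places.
0.207

axis z_1 = (0.0000,1.0000,0.0000); lever o_n−o_1 = (-0.2071,3.7071,-5.4497)
cross product → J_v[:, 1] = (-5.4497,0.0000,0.2071)
J_ω[:, 1] = z_1
entry J[2][1] = 0.2071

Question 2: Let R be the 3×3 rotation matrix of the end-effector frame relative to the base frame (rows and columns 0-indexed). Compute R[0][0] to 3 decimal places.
0.500

End-effector x-axis (col 0 of R) = (0.5000,0.7071,-0.5000)
R[0][0] = 0.5000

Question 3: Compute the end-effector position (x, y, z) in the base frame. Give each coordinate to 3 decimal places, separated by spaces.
-3.207 3.707 -5.450

after link 1: o_1 = (-3.0000, 0.0000, 0.0000)
after link 2: o_2 = (-0.8787, 3.0000, -2.1213)
after link 3: o_3 = (-3.2071, 3.7071, -5.4497)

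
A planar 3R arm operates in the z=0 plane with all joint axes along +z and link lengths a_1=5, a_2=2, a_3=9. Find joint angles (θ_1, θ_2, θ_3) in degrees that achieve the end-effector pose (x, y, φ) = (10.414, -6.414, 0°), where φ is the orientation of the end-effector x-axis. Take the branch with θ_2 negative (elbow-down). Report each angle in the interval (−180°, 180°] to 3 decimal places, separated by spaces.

-65.131 -45.014 110.144

wrist centre = target − a_3·(cos φ, sin φ) = (1.4140, -6.4140)
cos θ_2 = (43.1388−5²−2²)/(2·5·2) = 0.7069; θ_2 = -45.0135° (elbow-down)
β = atan2(-6.4140,1.4140) = -77.5677°; ψ = atan2(-1.4145,6.4139) = -12.4372°
θ_1 = β − ψ = -65.1305°
θ_3 = φ − θ_1 − θ_2 = 110.1441° (wrapped to (-180°,180°])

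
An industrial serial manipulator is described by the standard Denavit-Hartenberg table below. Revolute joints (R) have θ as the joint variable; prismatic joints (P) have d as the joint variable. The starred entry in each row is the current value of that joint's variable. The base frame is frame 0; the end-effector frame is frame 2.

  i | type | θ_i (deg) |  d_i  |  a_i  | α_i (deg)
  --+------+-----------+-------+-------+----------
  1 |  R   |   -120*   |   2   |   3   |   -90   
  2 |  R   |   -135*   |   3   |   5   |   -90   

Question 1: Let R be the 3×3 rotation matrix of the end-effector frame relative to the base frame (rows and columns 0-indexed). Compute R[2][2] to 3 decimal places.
0.707

End-effector z-axis (col 2 of R) = (-0.3536,-0.6124,0.7071)
R[2][2] = 0.7071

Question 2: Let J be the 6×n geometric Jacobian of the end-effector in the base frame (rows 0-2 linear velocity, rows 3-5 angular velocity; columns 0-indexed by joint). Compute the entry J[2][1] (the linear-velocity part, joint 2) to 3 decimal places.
axis z_1 = (0.8660,-0.5000,0.0000); lever o_n−o_1 = (4.3658,1.5619,3.5355)
cross product → J_v[:, 1] = (-1.7678,-3.0619,3.5355)
J_ω[:, 1] = z_1
entry J[2][1] = 3.5355

3.536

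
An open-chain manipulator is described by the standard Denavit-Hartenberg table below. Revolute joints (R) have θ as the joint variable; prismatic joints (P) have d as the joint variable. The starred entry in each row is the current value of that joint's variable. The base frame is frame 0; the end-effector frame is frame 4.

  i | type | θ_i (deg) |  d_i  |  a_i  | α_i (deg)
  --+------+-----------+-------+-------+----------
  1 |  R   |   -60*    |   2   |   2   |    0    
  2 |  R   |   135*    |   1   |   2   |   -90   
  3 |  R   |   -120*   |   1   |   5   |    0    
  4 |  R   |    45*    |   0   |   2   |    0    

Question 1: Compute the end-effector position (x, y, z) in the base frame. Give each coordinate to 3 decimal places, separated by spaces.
0.039 -1.456 9.262

after link 1: o_1 = (1.0000, -1.7321, 2.0000)
after link 2: o_2 = (1.5176, 0.1998, 3.0000)
after link 3: o_3 = (-0.0953, -1.9562, 7.3301)
after link 4: o_4 = (0.0386, -1.4562, 9.2620)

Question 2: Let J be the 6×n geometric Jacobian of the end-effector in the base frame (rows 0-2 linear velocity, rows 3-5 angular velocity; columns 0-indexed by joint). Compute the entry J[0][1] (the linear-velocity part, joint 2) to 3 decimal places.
axis z_1 = (0.0000,0.0000,1.0000); lever o_n−o_1 = (-0.9614,0.2759,7.2620)
cross product → J_v[:, 1] = (-0.2759,-0.9614,0.0000)
J_ω[:, 1] = z_1
entry J[0][1] = -0.2759

-0.276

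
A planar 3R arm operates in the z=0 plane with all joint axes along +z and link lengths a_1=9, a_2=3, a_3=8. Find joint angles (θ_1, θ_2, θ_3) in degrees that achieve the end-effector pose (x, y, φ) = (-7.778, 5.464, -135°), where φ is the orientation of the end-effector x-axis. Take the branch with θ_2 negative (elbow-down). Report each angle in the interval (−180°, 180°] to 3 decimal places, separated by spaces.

111.601 -45.017 158.415

wrist centre = target − a_3·(cos φ, sin φ) = (-2.1211, 11.1209)
cos θ_2 = (128.1727−9²−3²)/(2·9·3) = 0.7069; θ_2 = -45.0167° (elbow-down)
β = atan2(11.1209,-2.1211) = 100.7987°; ψ = atan2(-2.1219,11.1207) = -10.8027°
θ_1 = β − ψ = 111.6014°
θ_3 = φ − θ_1 − θ_2 = 158.4153° (wrapped to (-180°,180°])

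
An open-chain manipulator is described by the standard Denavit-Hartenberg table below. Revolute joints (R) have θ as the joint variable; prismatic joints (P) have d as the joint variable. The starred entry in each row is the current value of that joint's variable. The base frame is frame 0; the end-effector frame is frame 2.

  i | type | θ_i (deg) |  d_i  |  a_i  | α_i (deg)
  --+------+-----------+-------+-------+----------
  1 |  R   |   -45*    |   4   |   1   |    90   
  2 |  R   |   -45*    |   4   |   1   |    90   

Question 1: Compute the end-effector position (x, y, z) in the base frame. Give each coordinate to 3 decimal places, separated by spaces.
-1.621 -4.036 3.293

after link 1: o_1 = (0.7071, -0.7071, 4.0000)
after link 2: o_2 = (-1.6213, -4.0355, 3.2929)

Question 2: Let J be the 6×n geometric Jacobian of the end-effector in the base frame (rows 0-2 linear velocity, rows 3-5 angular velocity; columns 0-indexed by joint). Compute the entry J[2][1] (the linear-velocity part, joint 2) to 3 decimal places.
axis z_1 = (-0.7071,-0.7071,0.0000); lever o_n−o_1 = (-2.3284,-3.3284,-0.7071)
cross product → J_v[:, 1] = (0.5000,-0.5000,0.7071)
J_ω[:, 1] = z_1
entry J[2][1] = 0.7071

0.707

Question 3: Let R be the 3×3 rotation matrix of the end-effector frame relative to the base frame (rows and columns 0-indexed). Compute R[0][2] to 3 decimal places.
End-effector z-axis (col 2 of R) = (-0.5000,0.5000,-0.7071)
R[0][2] = -0.5000

-0.500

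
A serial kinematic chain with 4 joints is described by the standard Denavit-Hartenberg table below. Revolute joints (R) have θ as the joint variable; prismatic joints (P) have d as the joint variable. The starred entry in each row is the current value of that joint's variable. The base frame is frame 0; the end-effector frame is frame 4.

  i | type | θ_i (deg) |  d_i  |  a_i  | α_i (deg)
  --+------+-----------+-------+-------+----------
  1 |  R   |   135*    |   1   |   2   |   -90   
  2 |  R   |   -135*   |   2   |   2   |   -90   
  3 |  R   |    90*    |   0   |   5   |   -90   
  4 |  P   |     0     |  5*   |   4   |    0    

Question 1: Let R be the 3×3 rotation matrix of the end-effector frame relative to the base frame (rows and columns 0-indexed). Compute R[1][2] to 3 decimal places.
0.500

End-effector z-axis (col 2 of R) = (-0.5000,0.5000,-0.7071)
R[1][2] = 0.5000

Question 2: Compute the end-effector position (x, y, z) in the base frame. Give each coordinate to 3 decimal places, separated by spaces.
after link 1: o_1 = (-1.4142, 1.4142, 1.0000)
after link 2: o_2 = (-1.8284, -1.0000, 2.4142)
after link 3: o_3 = (1.7071, 2.5355, 2.4142)
after link 4: o_4 = (2.0355, 7.8640, -1.1213)

2.036 7.864 -1.121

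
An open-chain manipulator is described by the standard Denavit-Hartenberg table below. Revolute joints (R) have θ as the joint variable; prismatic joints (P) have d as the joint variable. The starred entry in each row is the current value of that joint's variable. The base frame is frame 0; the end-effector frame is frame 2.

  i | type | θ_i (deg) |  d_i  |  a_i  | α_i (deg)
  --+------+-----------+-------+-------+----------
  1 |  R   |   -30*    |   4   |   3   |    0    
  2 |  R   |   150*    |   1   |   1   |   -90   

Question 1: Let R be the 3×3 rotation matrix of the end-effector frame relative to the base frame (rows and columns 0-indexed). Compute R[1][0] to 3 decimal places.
End-effector x-axis (col 0 of R) = (-0.5000,0.8660,0.0000)
R[1][0] = 0.8660

0.866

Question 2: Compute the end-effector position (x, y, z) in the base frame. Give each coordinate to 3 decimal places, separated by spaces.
2.098 -0.634 5.000

after link 1: o_1 = (2.5981, -1.5000, 4.0000)
after link 2: o_2 = (2.0981, -0.6340, 5.0000)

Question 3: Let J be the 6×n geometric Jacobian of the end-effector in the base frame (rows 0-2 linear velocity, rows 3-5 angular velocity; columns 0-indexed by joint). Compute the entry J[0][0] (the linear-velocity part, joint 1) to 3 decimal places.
axis z_0 = ẑ; lever o_n−o_0 = (2.0981,-0.6340,5.0000)
cross product → J_v[:, 0] = (0.6340,2.0981,-0.0000)
J_ω[:, 0] = z_0
entry J[0][0] = 0.6340

0.634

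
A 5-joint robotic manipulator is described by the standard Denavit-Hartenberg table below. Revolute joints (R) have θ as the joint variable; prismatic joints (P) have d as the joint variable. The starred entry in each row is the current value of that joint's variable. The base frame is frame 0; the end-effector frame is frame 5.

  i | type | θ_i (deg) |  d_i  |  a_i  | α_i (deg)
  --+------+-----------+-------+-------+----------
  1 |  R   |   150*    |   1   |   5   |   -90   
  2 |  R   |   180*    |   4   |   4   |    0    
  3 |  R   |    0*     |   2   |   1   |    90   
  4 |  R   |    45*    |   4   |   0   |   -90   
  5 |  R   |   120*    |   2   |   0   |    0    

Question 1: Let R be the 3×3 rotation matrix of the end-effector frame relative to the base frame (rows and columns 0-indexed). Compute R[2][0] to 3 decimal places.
0.866

End-effector x-axis (col 0 of R) = (-0.1294,0.4830,0.8660)
R[2][0] = 0.8660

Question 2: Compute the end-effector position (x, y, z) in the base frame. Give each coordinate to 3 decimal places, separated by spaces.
after link 1: o_1 = (-4.3301, 2.5000, 1.0000)
after link 2: o_2 = (-2.8660, -2.9641, 1.0000)
after link 3: o_3 = (-3.0000, -5.1962, 1.0000)
after link 4: o_4 = (-3.0000, -5.1962, -3.0000)
after link 5: o_5 = (-4.9319, -5.7138, -3.0000)

-4.932 -5.714 -3.000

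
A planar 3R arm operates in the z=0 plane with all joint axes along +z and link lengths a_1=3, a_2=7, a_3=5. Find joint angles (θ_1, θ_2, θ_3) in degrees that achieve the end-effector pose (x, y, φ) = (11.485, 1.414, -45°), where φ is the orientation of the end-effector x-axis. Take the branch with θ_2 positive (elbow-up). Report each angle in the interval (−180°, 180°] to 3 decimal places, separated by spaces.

-0.009 45.013 -90.003

wrist centre = target − a_3·(cos φ, sin φ) = (7.9495, 4.9495)
cos θ_2 = (87.6919−3²−7²)/(2·3·7) = 0.7069; θ_2 = 45.0127° (elbow-up)
β = atan2(4.9495,7.9495) = 31.9074°; ψ = atan2(4.9508,7.9486) = 31.9169°
θ_1 = β − ψ = -0.0095°
θ_3 = φ − θ_1 − θ_2 = -90.0033° (wrapped to (-180°,180°])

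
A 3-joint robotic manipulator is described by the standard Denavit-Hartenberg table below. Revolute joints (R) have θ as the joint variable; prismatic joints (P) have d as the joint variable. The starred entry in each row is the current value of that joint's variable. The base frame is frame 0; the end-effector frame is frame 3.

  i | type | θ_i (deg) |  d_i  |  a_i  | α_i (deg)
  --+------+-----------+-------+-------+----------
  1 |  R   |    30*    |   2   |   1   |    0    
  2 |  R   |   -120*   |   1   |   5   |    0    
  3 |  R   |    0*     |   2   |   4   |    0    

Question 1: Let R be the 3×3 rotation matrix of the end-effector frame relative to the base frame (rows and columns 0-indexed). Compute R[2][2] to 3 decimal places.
1.000

End-effector z-axis (col 2 of R) = (0.0000,0.0000,1.0000)
R[2][2] = 1.0000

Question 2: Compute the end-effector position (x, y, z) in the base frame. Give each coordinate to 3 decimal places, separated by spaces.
0.866 -8.500 5.000

after link 1: o_1 = (0.8660, 0.5000, 2.0000)
after link 2: o_2 = (0.8660, -4.5000, 3.0000)
after link 3: o_3 = (0.8660, -8.5000, 5.0000)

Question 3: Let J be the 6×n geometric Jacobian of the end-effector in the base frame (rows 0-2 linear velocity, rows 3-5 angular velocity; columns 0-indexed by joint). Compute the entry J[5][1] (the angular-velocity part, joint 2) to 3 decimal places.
axis z_1 = (0.0000,0.0000,1.0000); lever o_n−o_1 = (0.0000,-9.0000,3.0000)
cross product → J_v[:, 1] = (9.0000,0.0000,-0.0000)
J_ω[:, 1] = z_1
entry J[5][1] = 1.0000

1.000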